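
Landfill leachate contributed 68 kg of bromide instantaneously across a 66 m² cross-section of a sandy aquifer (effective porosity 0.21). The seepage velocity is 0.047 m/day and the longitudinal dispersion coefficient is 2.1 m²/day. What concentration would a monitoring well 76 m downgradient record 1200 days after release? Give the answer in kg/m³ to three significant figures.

For an instantaneous plane source, C(x,t) = M/(n_e·A·√(4πDt)) · exp(−(x−vt)²/(4Dt)), with n_e·A the pore (flow) area.
Plume center vt = 0.047 × 1200 = 56.4 m, so the well at 76 m is 19.6 m downgradient of the peak.
√(4πDt) = 178.0 m, giving peak height M/(n_e·A·√(4πDt)) = 68/(0.21 × 66 × 178.0) = 0.02756 kg/m³.
(x−vt)²/(4Dt) = (19.6)²/(4 × 2.1 × 1200) = 0.03811; exp(−0.03811) = 0.9626.
C = 0.02756 × 0.9626 = 0.0265 kg/m³.

0.0265 kg/m³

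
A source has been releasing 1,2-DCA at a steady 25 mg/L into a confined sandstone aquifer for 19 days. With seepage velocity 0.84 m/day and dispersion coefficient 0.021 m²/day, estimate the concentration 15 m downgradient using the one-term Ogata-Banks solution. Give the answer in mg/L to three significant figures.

21.5 mg/L

For a continuous step input, C/C₀ ≈ ½·erfc((x−vt)/(2√(Dt))).
vt = 0.84 × 19 = 15.96 m and 2√(Dt) = 2√(0.021 × 19) = 1.263 m.
Argument (x−vt)/(2√(Dt)) = (15 − 15.96)/1.263 = -0.7601; ½·erfc(-0.7601) = 0.8588.
C = 25 × 0.8588 = 21.5 mg/L.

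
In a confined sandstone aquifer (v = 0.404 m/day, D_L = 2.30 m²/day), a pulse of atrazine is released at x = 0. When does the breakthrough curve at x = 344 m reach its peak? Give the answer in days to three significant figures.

838 days

For the 1D instantaneous-source solution, setting ∂C/∂t = 0 at fixed x gives v²t² + 2Dt − x² = 0, so t = (√(D² + v²x²) − D)/v².
√(D² + v²x²) = √(2.30² + 0.404² × 344²) = 139.0; v² = 0.163216.
t = (139.0 − 2.30)/0.163216 = 838 days (vs. the pure-advection estimate x/v = 851 d).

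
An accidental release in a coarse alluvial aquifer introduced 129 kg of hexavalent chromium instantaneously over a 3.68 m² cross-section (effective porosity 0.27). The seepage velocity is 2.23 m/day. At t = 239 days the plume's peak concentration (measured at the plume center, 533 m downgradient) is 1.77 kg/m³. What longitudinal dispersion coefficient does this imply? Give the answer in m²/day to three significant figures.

At the plume center C_max = M/(n_e·A·√(4πDt)), so D = M²/(4πt·(n_e·A·C_max)²).
n_e·A·C_max = 0.27 × 3.68 × 1.77 = 1.759 kg/m.
D = 129²/(4π × 239 × 1.759²) = 1.79 m²/day.

1.79 m²/day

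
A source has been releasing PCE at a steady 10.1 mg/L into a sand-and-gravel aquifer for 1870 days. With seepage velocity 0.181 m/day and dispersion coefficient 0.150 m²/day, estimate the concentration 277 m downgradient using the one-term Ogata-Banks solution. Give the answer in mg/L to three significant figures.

10.1 mg/L

For a continuous step input, C/C₀ ≈ ½·erfc((x−vt)/(2√(Dt))).
vt = 0.181 × 1870 = 338.47 m and 2√(Dt) = 2√(0.150 × 1870) = 33.50 m.
Argument (x−vt)/(2√(Dt)) = (277 − 338.47)/33.50 = -1.835; ½·erfc(-1.835) = 0.9953.
C = 10.1 × 0.9953 = 10.1 mg/L.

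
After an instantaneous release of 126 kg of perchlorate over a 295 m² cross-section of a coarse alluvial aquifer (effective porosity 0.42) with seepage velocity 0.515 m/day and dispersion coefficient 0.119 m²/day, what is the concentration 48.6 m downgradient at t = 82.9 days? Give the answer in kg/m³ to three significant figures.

0.0377 kg/m³

For an instantaneous plane source, C(x,t) = M/(n_e·A·√(4πDt)) · exp(−(x−vt)²/(4Dt)), with n_e·A the pore (flow) area.
Plume center vt = 0.515 × 82.9 = 42.6935 m, so the well at 48.6 m is 5.9065 m downgradient of the peak.
√(4πDt) = 11.13 m, giving peak height M/(n_e·A·√(4πDt)) = 126/(0.42 × 295 × 11.13) = 0.09137 kg/m³.
(x−vt)²/(4Dt) = (5.9065)²/(4 × 0.119 × 82.9) = 0.8841; exp(−0.8841) = 0.4131.
C = 0.09137 × 0.4131 = 0.0377 kg/m³.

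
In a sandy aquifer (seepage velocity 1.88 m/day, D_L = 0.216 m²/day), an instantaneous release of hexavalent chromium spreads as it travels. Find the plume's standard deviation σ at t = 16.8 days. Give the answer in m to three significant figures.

Dispersive spreading gives a Gaussian with σ² = 2Dt; advection only shifts the center.
σ = √(2 × 0.216 × 16.8) = 2.69 m.

2.69 m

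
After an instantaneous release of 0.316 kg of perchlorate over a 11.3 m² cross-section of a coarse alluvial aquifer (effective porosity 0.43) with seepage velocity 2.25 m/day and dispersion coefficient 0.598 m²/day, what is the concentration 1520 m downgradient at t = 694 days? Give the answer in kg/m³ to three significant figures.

0.000319 kg/m³

For an instantaneous plane source, C(x,t) = M/(n_e·A·√(4πDt)) · exp(−(x−vt)²/(4Dt)), with n_e·A the pore (flow) area.
Plume center vt = 2.25 × 694 = 1561.5 m, so the well at 1520 m is 41.5 m upgradient of the peak.
√(4πDt) = 72.22 m, giving peak height M/(n_e·A·√(4πDt)) = 0.316/(0.43 × 11.3 × 72.22) = 0.0009005 kg/m³.
(x−vt)²/(4Dt) = (-41.5)²/(4 × 0.598 × 694) = 1.037; exp(−1.037) = 0.3545.
C = 0.0009005 × 0.3545 = 0.000319 kg/m³.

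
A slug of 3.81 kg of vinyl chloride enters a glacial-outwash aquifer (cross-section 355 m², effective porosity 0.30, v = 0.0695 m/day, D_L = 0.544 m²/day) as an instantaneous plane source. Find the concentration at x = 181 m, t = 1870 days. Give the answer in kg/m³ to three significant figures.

0.000167 kg/m³

For an instantaneous plane source, C(x,t) = M/(n_e·A·√(4πDt)) · exp(−(x−vt)²/(4Dt)), with n_e·A the pore (flow) area.
Plume center vt = 0.0695 × 1870 = 129.965 m, so the well at 181 m is 51.035 m downgradient of the peak.
√(4πDt) = 113.1 m, giving peak height M/(n_e·A·√(4πDt)) = 3.81/(0.30 × 355 × 113.1) = 0.0003163 kg/m³.
(x−vt)²/(4Dt) = (51.035)²/(4 × 0.544 × 1870) = 0.6401; exp(−0.6401) = 0.5272.
C = 0.0003163 × 0.5272 = 0.000167 kg/m³.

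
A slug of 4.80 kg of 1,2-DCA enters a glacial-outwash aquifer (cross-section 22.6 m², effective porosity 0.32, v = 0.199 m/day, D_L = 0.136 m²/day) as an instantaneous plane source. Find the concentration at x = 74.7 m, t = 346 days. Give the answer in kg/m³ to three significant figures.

0.0228 kg/m³

For an instantaneous plane source, C(x,t) = M/(n_e·A·√(4πDt)) · exp(−(x−vt)²/(4Dt)), with n_e·A the pore (flow) area.
Plume center vt = 0.199 × 346 = 68.854 m, so the well at 74.7 m is 5.846 m downgradient of the peak.
√(4πDt) = 24.32 m, giving peak height M/(n_e·A·√(4πDt)) = 4.80/(0.32 × 22.6 × 24.32) = 0.02729 kg/m³.
(x−vt)²/(4Dt) = (5.846)²/(4 × 0.136 × 346) = 0.1816; exp(−0.1816) = 0.8339.
C = 0.02729 × 0.8339 = 0.0228 kg/m³.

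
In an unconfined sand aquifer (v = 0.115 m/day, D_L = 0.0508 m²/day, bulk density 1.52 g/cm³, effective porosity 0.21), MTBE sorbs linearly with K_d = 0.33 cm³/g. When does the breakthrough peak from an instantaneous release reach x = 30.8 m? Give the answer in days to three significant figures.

895 days

Retardation factor R = 1 + ρ_b·K_d/n = 1 + 1.52 × 0.33/0.21 = 3.389.
Sorption retards both mechanisms: v_R = v/R = 0.03393 m/day, D_R = D/R = 0.01499 m²/day.
Peak time from v_R²t² + 2D_R t − x² = 0: t = (√(D_R² + v_R²x²) − D_R)/v_R².
√(D_R² + v_R²x²) = √(0.01499² + 0.03393² × 30.8²) = 1.045; v_R² = 0.001151.
t = (1.045 − 0.01499)/0.001151 = 895 days.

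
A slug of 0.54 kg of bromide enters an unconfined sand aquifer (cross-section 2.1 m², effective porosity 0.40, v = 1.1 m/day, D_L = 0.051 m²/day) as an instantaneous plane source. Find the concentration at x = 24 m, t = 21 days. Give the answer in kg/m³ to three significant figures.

For an instantaneous plane source, C(x,t) = M/(n_e·A·√(4πDt)) · exp(−(x−vt)²/(4Dt)), with n_e·A the pore (flow) area.
Plume center vt = 1.1 × 21 = 23.1 m, so the well at 24 m is 0.9 m downgradient of the peak.
√(4πDt) = 3.669 m, giving peak height M/(n_e·A·√(4πDt)) = 0.54/(0.40 × 2.1 × 3.669) = 0.1752 kg/m³.
(x−vt)²/(4Dt) = (0.9)²/(4 × 0.051 × 21) = 0.1891; exp(−0.1891) = 0.8277.
C = 0.1752 × 0.8277 = 0.145 kg/m³.

0.145 kg/m³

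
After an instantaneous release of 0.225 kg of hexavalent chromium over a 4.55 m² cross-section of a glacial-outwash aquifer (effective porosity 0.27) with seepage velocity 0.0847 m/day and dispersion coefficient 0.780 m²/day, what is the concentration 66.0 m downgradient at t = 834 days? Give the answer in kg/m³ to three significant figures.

0.00201 kg/m³

For an instantaneous plane source, C(x,t) = M/(n_e·A·√(4πDt)) · exp(−(x−vt)²/(4Dt)), with n_e·A the pore (flow) area.
Plume center vt = 0.0847 × 834 = 70.6398 m, so the well at 66.0 m is 4.6398 m upgradient of the peak.
√(4πDt) = 90.41 m, giving peak height M/(n_e·A·√(4πDt)) = 0.225/(0.27 × 4.55 × 90.41) = 0.002026 kg/m³.
(x−vt)²/(4Dt) = (-4.6398)²/(4 × 0.780 × 834) = 0.008273; exp(−0.008273) = 0.9918.
C = 0.002026 × 0.9918 = 0.00201 kg/m³.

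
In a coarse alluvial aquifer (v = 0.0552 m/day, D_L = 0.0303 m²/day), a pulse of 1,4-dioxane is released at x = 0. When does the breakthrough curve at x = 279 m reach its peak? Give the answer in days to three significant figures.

For the 1D instantaneous-source solution, setting ∂C/∂t = 0 at fixed x gives v²t² + 2Dt − x² = 0, so t = (√(D² + v²x²) − D)/v².
√(D² + v²x²) = √(0.0303² + 0.0552² × 279²) = 15.40; v² = 0.00304704.
t = (15.40 − 0.0303)/0.00304704 = 5040 days (vs. the pure-advection estimate x/v = 5050 d).

5040 days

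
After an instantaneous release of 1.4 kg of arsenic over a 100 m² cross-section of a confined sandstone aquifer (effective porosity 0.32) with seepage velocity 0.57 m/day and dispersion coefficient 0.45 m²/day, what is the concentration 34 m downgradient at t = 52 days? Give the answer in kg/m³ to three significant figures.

For an instantaneous plane source, C(x,t) = M/(n_e·A·√(4πDt)) · exp(−(x−vt)²/(4Dt)), with n_e·A the pore (flow) area.
Plume center vt = 0.57 × 52 = 29.64 m, so the well at 34 m is 4.36 m downgradient of the peak.
√(4πDt) = 17.15 m, giving peak height M/(n_e·A·√(4πDt)) = 1.4/(0.32 × 100 × 17.15) = 0.002551 kg/m³.
(x−vt)²/(4Dt) = (4.36)²/(4 × 0.45 × 52) = 0.2031; exp(−0.2031) = 0.8162.
C = 0.002551 × 0.8162 = 0.00208 kg/m³.

0.00208 kg/m³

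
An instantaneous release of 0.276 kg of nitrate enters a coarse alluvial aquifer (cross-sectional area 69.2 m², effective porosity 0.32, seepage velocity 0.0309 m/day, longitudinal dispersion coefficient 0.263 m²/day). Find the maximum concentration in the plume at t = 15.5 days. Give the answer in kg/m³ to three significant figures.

The peak of an instantaneous 1D plume sits at x = vt; there the Gaussian factor is 1 and C_max = M/(n_e·A·√(4πDt)), where n_e·A is the pore area the mass is dissolved in.
√(4πDt) = √(4π × 0.263 × 15.5) = 7.157 m, so C_max = 0.276/(0.32 × 69.2 × 7.157) = 0.00174 kg/m³.

0.00174 kg/m³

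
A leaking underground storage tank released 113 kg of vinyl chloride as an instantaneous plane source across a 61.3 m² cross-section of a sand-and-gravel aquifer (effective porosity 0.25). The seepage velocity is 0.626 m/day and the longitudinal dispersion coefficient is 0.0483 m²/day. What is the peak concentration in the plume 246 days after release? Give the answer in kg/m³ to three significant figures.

The peak of an instantaneous 1D plume sits at x = vt; there the Gaussian factor is 1 and C_max = M/(n_e·A·√(4πDt)), where n_e·A is the pore area the mass is dissolved in.
√(4πDt) = √(4π × 0.0483 × 246) = 12.22 m, so C_max = 113/(0.25 × 61.3 × 12.22) = 0.603 kg/m³.

0.603 kg/m³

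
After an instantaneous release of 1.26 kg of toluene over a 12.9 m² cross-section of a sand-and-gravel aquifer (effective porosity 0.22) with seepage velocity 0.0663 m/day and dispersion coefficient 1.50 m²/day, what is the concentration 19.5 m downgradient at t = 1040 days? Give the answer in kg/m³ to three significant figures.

0.00214 kg/m³

For an instantaneous plane source, C(x,t) = M/(n_e·A·√(4πDt)) · exp(−(x−vt)²/(4Dt)), with n_e·A the pore (flow) area.
Plume center vt = 0.0663 × 1040 = 68.952 m, so the well at 19.5 m is 49.452 m upgradient of the peak.
√(4πDt) = 140.0 m, giving peak height M/(n_e·A·√(4πDt)) = 1.26/(0.22 × 12.9 × 140.0) = 0.003171 kg/m³.
(x−vt)²/(4Dt) = (-49.452)²/(4 × 1.50 × 1040) = 0.3919; exp(−0.3919) = 0.6758.
C = 0.003171 × 0.6758 = 0.00214 kg/m³.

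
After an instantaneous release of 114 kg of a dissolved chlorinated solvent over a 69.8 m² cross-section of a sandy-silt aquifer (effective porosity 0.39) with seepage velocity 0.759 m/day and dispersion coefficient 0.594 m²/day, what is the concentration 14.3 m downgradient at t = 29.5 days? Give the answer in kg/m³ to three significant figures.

0.111 kg/m³

For an instantaneous plane source, C(x,t) = M/(n_e·A·√(4πDt)) · exp(−(x−vt)²/(4Dt)), with n_e·A the pore (flow) area.
Plume center vt = 0.759 × 29.5 = 22.3905 m, so the well at 14.3 m is 8.0905 m upgradient of the peak.
√(4πDt) = 14.84 m, giving peak height M/(n_e·A·√(4πDt)) = 114/(0.39 × 69.8 × 14.84) = 0.2822 kg/m³.
(x−vt)²/(4Dt) = (-8.0905)²/(4 × 0.594 × 29.5) = 0.9339; exp(−0.9339) = 0.3930.
C = 0.2822 × 0.3930 = 0.111 kg/m³.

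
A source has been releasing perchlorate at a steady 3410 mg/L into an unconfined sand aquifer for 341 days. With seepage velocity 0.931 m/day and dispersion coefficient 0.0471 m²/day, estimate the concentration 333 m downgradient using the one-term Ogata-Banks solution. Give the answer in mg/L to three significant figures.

10.5 mg/L

For a continuous step input, C/C₀ ≈ ½·erfc((x−vt)/(2√(Dt))).
vt = 0.931 × 341 = 317.471 m and 2√(Dt) = 2√(0.0471 × 341) = 8.015 m.
Argument (x−vt)/(2√(Dt)) = (333 − 317.471)/8.015 = 1.937; ½·erfc(1.937) = 0.003078.
C = 3410 × 0.003078 = 10.5 mg/L.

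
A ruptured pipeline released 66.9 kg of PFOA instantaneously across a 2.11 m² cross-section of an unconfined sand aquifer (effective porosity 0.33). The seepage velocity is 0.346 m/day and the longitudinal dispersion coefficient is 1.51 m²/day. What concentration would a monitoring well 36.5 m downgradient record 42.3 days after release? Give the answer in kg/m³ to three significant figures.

For an instantaneous plane source, C(x,t) = M/(n_e·A·√(4πDt)) · exp(−(x−vt)²/(4Dt)), with n_e·A the pore (flow) area.
Plume center vt = 0.346 × 42.3 = 14.6358 m, so the well at 36.5 m is 21.8642 m downgradient of the peak.
√(4πDt) = 28.33 m, giving peak height M/(n_e·A·√(4πDt)) = 66.9/(0.33 × 2.11 × 28.33) = 3.391 kg/m³.
(x−vt)²/(4Dt) = (21.8642)²/(4 × 1.51 × 42.3) = 1.871; exp(−1.871) = 0.1540.
C = 3.391 × 0.1540 = 0.522 kg/m³.

0.522 kg/m³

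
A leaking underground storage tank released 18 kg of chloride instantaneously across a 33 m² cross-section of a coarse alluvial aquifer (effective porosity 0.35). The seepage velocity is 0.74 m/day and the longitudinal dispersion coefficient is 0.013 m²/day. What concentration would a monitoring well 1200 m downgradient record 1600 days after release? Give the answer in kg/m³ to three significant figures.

For an instantaneous plane source, C(x,t) = M/(n_e·A·√(4πDt)) · exp(−(x−vt)²/(4Dt)), with n_e·A the pore (flow) area.
Plume center vt = 0.74 × 1600 = 1184 m, so the well at 1200 m is 16 m downgradient of the peak.
√(4πDt) = 16.17 m, giving peak height M/(n_e·A·√(4πDt)) = 18/(0.35 × 33 × 16.17) = 0.09638 kg/m³.
(x−vt)²/(4Dt) = (16)²/(4 × 0.013 × 1600) = 3.077; exp(−3.077) = 0.04610.
C = 0.09638 × 0.04610 = 0.00444 kg/m³.

0.00444 kg/m³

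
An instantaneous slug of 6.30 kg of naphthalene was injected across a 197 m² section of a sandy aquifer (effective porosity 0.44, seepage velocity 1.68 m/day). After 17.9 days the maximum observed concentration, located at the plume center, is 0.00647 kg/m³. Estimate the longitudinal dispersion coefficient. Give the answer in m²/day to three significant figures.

0.561 m²/day

At the plume center C_max = M/(n_e·A·√(4πDt)), so D = M²/(4πt·(n_e·A·C_max)²).
n_e·A·C_max = 0.44 × 197 × 0.00647 = 0.5608 kg/m.
D = 6.30²/(4π × 17.9 × 0.5608²) = 0.561 m²/day.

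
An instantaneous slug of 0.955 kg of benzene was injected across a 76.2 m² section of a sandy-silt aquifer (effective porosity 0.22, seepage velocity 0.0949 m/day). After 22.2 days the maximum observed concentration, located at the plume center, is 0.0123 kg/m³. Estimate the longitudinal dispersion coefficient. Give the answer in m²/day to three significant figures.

At the plume center C_max = M/(n_e·A·√(4πDt)), so D = M²/(4πt·(n_e·A·C_max)²).
n_e·A·C_max = 0.22 × 76.2 × 0.0123 = 0.2062 kg/m.
D = 0.955²/(4π × 22.2 × 0.2062²) = 0.0769 m²/day.

0.0769 m²/day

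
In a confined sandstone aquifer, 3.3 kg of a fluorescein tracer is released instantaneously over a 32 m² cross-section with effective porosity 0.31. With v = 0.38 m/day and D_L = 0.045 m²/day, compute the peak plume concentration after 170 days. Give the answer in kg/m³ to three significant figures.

0.0339 kg/m³

The peak of an instantaneous 1D plume sits at x = vt; there the Gaussian factor is 1 and C_max = M/(n_e·A·√(4πDt)), where n_e·A is the pore area the mass is dissolved in.
√(4πDt) = √(4π × 0.045 × 170) = 9.805 m, so C_max = 3.3/(0.31 × 32 × 9.805) = 0.0339 kg/m³.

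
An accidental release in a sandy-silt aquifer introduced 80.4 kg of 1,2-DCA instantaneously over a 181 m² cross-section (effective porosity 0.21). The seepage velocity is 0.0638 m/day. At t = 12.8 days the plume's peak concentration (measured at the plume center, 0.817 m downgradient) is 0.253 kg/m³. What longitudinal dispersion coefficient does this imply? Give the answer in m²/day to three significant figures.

At the plume center C_max = M/(n_e·A·√(4πDt)), so D = M²/(4πt·(n_e·A·C_max)²).
n_e·A·C_max = 0.21 × 181 × 0.253 = 9.617 kg/m.
D = 80.4²/(4π × 12.8 × 9.617²) = 0.435 m²/day.

0.435 m²/day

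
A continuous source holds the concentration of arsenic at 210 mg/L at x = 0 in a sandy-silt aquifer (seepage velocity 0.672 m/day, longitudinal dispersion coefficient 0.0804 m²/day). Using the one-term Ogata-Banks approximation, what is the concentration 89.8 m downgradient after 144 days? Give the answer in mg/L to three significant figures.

195 mg/L

For a continuous step input, C/C₀ ≈ ½·erfc((x−vt)/(2√(Dt))).
vt = 0.672 × 144 = 96.768 m and 2√(Dt) = 2√(0.0804 × 144) = 6.805 m.
Argument (x−vt)/(2√(Dt)) = (89.8 − 96.768)/6.805 = -1.024; ½·erfc(-1.024) = 0.9262.
C = 210 × 0.9262 = 195 mg/L.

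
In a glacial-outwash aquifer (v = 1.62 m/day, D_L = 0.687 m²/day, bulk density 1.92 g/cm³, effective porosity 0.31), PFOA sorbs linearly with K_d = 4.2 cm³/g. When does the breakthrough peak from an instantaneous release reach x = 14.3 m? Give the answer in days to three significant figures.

231 days

Retardation factor R = 1 + ρ_b·K_d/n = 1 + 1.92 × 4.2/0.31 = 27.01.
Sorption retards both mechanisms: v_R = v/R = 0.05998 m/day, D_R = D/R = 0.02544 m²/day.
Peak time from v_R²t² + 2D_R t − x² = 0: t = (√(D_R² + v_R²x²) − D_R)/v_R².
√(D_R² + v_R²x²) = √(0.02544² + 0.05998² × 14.3²) = 0.8581; v_R² = 0.003598.
t = (0.8581 − 0.02544)/0.003598 = 231 days.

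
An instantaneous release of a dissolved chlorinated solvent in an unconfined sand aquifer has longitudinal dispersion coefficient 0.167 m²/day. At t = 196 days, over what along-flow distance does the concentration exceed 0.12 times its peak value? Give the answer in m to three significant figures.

The plume is Gaussian with σ = √(2Dt) = √(2 × 0.167 × 196) = 8.091 m.
C/C_peak = exp(−Δx²/(2σ²)) = 0.12 ⇒ Δx = σ·√(−2 ln 0.12) = 8.091 × 2.059 = 16.66 m.
Width = 2Δx = 33.3 m.

33.3 m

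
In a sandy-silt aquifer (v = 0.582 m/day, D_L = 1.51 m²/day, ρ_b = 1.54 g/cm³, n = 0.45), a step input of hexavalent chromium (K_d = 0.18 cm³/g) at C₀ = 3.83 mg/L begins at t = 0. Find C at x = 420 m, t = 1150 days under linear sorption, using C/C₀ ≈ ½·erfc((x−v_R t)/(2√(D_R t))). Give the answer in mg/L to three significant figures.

1.72 mg/L

Retardation factor R = 1 + ρ_b·K_d/n = 1 + 1.54 × 0.18/0.45 = 1.616.
Sorption retards both mechanisms: v_R = v/R = 0.3601 m/day, D_R = D/R = 0.9344 m²/day.
v_R·t = 0.3601 × 1150 = 414.115 m; 2√(D_R t) = 65.56 m; argument = (420 − 414.115)/65.56 = 0.08977.
C = C₀ × ½·erfc(0.08977) = 3.83 × 0.4495 = 1.72 mg/L.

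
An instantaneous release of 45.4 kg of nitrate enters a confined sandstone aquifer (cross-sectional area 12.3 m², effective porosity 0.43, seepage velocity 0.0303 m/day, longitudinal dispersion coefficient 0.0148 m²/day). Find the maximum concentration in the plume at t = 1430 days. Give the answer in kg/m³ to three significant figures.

The peak of an instantaneous 1D plume sits at x = vt; there the Gaussian factor is 1 and C_max = M/(n_e·A·√(4πDt)), where n_e·A is the pore area the mass is dissolved in.
√(4πDt) = √(4π × 0.0148 × 1430) = 16.31 m, so C_max = 45.4/(0.43 × 12.3 × 16.31) = 0.526 kg/m³.

0.526 kg/m³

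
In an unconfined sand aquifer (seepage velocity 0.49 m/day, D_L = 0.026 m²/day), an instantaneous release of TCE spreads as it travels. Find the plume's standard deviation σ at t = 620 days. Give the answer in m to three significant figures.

Dispersive spreading gives a Gaussian with σ² = 2Dt; advection only shifts the center.
σ = √(2 × 0.026 × 620) = 5.68 m.

5.68 m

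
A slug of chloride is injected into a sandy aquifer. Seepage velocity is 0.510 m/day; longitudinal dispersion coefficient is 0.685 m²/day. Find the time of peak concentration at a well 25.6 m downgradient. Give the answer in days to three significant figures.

47.6 days

For the 1D instantaneous-source solution, setting ∂C/∂t = 0 at fixed x gives v²t² + 2Dt − x² = 0, so t = (√(D² + v²x²) − D)/v².
√(D² + v²x²) = √(0.685² + 0.510² × 25.6²) = 13.07; v² = 0.2601.
t = (13.07 − 0.685)/0.2601 = 47.6 days (vs. the pure-advection estimate x/v = 50.2 d).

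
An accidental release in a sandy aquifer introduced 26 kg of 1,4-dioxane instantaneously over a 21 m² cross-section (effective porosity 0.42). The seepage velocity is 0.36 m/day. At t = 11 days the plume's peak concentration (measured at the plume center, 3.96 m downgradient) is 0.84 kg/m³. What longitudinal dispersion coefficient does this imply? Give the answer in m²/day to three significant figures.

At the plume center C_max = M/(n_e·A·√(4πDt)), so D = M²/(4πt·(n_e·A·C_max)²).
n_e·A·C_max = 0.42 × 21 × 0.84 = 7.409 kg/m.
D = 26²/(4π × 11 × 7.409²) = 0.0891 m²/day.

0.0891 m²/day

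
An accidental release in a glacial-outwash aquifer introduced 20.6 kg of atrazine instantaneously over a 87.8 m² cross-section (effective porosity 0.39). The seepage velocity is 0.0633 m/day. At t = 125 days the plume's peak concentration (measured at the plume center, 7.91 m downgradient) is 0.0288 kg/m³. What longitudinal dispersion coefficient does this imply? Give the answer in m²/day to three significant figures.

At the plume center C_max = M/(n_e·A·√(4πDt)), so D = M²/(4πt·(n_e·A·C_max)²).
n_e·A·C_max = 0.39 × 87.8 × 0.0288 = 0.9862 kg/m.
D = 20.6²/(4π × 125 × 0.9862²) = 0.278 m²/day.

0.278 m²/day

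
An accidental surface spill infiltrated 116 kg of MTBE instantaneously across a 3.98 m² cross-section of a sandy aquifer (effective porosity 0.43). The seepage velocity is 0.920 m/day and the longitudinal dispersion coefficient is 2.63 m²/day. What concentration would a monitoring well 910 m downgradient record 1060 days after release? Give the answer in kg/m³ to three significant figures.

For an instantaneous plane source, C(x,t) = M/(n_e·A·√(4πDt)) · exp(−(x−vt)²/(4Dt)), with n_e·A the pore (flow) area.
Plume center vt = 0.920 × 1060 = 975.2 m, so the well at 910 m is 65.2 m upgradient of the peak.
√(4πDt) = 187.2 m, giving peak height M/(n_e·A·√(4πDt)) = 116/(0.43 × 3.98 × 187.2) = 0.3621 kg/m³.
(x−vt)²/(4Dt) = (-65.2)²/(4 × 2.63 × 1060) = 0.3812; exp(−0.3812) = 0.6830.
C = 0.3621 × 0.6830 = 0.247 kg/m³.

0.247 kg/m³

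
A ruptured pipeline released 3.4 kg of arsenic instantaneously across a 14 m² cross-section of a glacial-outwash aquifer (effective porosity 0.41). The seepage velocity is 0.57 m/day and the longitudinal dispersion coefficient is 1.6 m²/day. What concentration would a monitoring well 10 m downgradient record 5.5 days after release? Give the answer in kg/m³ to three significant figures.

0.0148 kg/m³

For an instantaneous plane source, C(x,t) = M/(n_e·A·√(4πDt)) · exp(−(x−vt)²/(4Dt)), with n_e·A the pore (flow) area.
Plume center vt = 0.57 × 5.5 = 3.135 m, so the well at 10 m is 6.865 m downgradient of the peak.
√(4πDt) = 10.52 m, giving peak height M/(n_e·A·√(4πDt)) = 3.4/(0.41 × 14 × 10.52) = 0.05631 kg/m³.
(x−vt)²/(4Dt) = (6.865)²/(4 × 1.6 × 5.5) = 1.339; exp(−1.339) = 0.2621.
C = 0.05631 × 0.2621 = 0.0148 kg/m³.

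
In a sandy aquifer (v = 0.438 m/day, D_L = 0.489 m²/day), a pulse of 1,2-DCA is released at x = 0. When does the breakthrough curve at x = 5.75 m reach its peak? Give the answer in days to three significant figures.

10.8 days

For the 1D instantaneous-source solution, setting ∂C/∂t = 0 at fixed x gives v²t² + 2Dt − x² = 0, so t = (√(D² + v²x²) − D)/v².
√(D² + v²x²) = √(0.489² + 0.438² × 5.75²) = 2.566; v² = 0.191844.
t = (2.566 − 0.489)/0.191844 = 10.8 days (vs. the pure-advection estimate x/v = 13.1 d).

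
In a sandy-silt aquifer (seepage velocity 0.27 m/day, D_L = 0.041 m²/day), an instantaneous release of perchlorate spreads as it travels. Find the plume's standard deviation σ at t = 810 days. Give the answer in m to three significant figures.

Dispersive spreading gives a Gaussian with σ² = 2Dt; advection only shifts the center.
σ = √(2 × 0.041 × 810) = 8.15 m.

8.15 m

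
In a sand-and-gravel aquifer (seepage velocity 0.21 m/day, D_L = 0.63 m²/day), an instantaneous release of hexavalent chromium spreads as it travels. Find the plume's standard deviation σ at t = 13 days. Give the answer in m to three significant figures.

4.05 m

Dispersive spreading gives a Gaussian with σ² = 2Dt; advection only shifts the center.
σ = √(2 × 0.63 × 13) = 4.05 m.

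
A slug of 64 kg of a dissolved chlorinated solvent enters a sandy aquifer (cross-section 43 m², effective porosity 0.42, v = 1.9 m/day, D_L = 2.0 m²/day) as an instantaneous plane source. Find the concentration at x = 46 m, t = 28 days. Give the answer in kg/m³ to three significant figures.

0.106 kg/m³

For an instantaneous plane source, C(x,t) = M/(n_e·A·√(4πDt)) · exp(−(x−vt)²/(4Dt)), with n_e·A the pore (flow) area.
Plume center vt = 1.9 × 28 = 53.2 m, so the well at 46 m is 7.2 m upgradient of the peak.
√(4πDt) = 26.53 m, giving peak height M/(n_e·A·√(4πDt)) = 64/(0.42 × 43 × 26.53) = 0.1336 kg/m³.
(x−vt)²/(4Dt) = (-7.2)²/(4 × 2.0 × 28) = 0.2314; exp(−0.2314) = 0.7934.
C = 0.1336 × 0.7934 = 0.106 kg/m³.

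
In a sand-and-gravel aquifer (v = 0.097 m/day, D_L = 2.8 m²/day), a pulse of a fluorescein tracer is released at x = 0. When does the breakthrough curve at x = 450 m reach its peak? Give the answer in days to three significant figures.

4350 days

For the 1D instantaneous-source solution, setting ∂C/∂t = 0 at fixed x gives v²t² + 2Dt − x² = 0, so t = (√(D² + v²x²) − D)/v².
√(D² + v²x²) = √(2.8² + 0.097² × 450²) = 43.74; v² = 0.009409.
t = (43.74 − 2.8)/0.009409 = 4350 days (vs. the pure-advection estimate x/v = 4640 d).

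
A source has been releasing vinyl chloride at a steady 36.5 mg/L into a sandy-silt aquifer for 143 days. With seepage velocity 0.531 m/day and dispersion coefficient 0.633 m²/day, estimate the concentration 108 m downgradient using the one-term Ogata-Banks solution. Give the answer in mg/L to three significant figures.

For a continuous step input, C/C₀ ≈ ½·erfc((x−vt)/(2√(Dt))).
vt = 0.531 × 143 = 75.933 m and 2√(Dt) = 2√(0.633 × 143) = 19.03 m.
Argument (x−vt)/(2√(Dt)) = (108 − 75.933)/19.03 = 1.685; ½·erfc(1.685) = 0.008587.
C = 36.5 × 0.008587 = 0.313 mg/L.

0.313 mg/L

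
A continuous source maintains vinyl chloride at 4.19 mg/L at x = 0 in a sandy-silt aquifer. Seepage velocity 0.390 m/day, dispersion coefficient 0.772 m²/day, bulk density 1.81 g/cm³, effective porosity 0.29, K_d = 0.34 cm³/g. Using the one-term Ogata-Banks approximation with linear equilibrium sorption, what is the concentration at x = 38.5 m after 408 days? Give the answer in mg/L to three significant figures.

3.39 mg/L

Retardation factor R = 1 + ρ_b·K_d/n = 1 + 1.81 × 0.34/0.29 = 3.122.
Sorption retards both mechanisms: v_R = v/R = 0.1249 m/day, D_R = D/R = 0.2473 m²/day.
v_R·t = 0.1249 × 408 = 50.9592 m; 2√(D_R t) = 20.09 m; argument = (38.5 − 50.9592)/20.09 = -0.6202.
C = C₀ × ½·erfc(-0.6202) = 4.19 × 0.8098 = 3.39 mg/L.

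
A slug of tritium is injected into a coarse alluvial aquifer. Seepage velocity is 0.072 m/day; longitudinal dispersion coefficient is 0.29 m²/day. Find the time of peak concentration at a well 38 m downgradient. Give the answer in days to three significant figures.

For the 1D instantaneous-source solution, setting ∂C/∂t = 0 at fixed x gives v²t² + 2Dt − x² = 0, so t = (√(D² + v²x²) − D)/v².
√(D² + v²x²) = √(0.29² + 0.072² × 38²) = 2.751; v² = 0.005184.
t = (2.751 − 0.29)/0.005184 = 475 days (vs. the pure-advection estimate x/v = 528 d).

475 days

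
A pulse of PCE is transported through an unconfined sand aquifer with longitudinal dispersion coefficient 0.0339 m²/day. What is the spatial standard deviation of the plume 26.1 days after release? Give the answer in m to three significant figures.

Dispersive spreading gives a Gaussian with σ² = 2Dt; advection only shifts the center.
σ = √(2 × 0.0339 × 26.1) = 1.33 m.

1.33 m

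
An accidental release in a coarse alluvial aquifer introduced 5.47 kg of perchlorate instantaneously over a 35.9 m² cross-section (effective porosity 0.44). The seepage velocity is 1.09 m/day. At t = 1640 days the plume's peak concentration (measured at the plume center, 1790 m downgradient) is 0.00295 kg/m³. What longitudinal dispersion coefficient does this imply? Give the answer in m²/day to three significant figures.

At the plume center C_max = M/(n_e·A·√(4πDt)), so D = M²/(4πt·(n_e·A·C_max)²).
n_e·A·C_max = 0.44 × 35.9 × 0.00295 = 0.04660 kg/m.
D = 5.47²/(4π × 1640 × 0.04660²) = 0.669 m²/day.

0.669 m²/day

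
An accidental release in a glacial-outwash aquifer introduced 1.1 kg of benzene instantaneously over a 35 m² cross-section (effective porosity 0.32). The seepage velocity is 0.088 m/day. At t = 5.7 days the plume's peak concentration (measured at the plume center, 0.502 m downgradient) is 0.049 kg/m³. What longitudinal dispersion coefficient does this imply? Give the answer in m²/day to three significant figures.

At the plume center C_max = M/(n_e·A·√(4πDt)), so D = M²/(4πt·(n_e·A·C_max)²).
n_e·A·C_max = 0.32 × 35 × 0.049 = 0.5488 kg/m.
D = 1.1²/(4π × 5.7 × 0.5488²) = 0.0561 m²/day.

0.0561 m²/day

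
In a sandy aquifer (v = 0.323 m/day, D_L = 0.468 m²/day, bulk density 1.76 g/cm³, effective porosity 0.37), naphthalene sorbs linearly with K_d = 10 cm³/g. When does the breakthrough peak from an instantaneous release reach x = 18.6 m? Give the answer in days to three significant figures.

2590 days

Retardation factor R = 1 + ρ_b·K_d/n = 1 + 1.76 × 10/0.37 = 48.57.
Sorption retards both mechanisms: v_R = v/R = 0.006650 m/day, D_R = D/R = 0.009636 m²/day.
Peak time from v_R²t² + 2D_R t − x² = 0: t = (√(D_R² + v_R²x²) − D_R)/v_R².
√(D_R² + v_R²x²) = √(0.009636² + 0.006650² × 18.6²) = 0.1241; v_R² = 4.422e-05.
t = (0.1241 − 0.009636)/4.422e-05 = 2590 days.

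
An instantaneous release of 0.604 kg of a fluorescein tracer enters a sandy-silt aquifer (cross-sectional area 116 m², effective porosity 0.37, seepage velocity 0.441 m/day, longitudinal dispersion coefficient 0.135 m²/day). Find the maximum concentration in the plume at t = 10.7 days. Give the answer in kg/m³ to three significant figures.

The peak of an instantaneous 1D plume sits at x = vt; there the Gaussian factor is 1 and C_max = M/(n_e·A·√(4πDt)), where n_e·A is the pore area the mass is dissolved in.
√(4πDt) = √(4π × 0.135 × 10.7) = 4.261 m, so C_max = 0.604/(0.37 × 116 × 4.261) = 0.00330 kg/m³.

0.00330 kg/m³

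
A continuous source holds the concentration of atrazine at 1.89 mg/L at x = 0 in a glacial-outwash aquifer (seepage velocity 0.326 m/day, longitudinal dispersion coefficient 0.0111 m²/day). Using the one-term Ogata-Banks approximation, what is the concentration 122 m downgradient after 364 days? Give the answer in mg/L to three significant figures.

0.227 mg/L

For a continuous step input, C/C₀ ≈ ½·erfc((x−vt)/(2√(Dt))).
vt = 0.326 × 364 = 118.664 m and 2√(Dt) = 2√(0.0111 × 364) = 4.020 m.
Argument (x−vt)/(2√(Dt)) = (122 − 118.664)/4.020 = 0.8299; ½·erfc(0.8299) = 0.1203.
C = 1.89 × 0.1203 = 0.227 mg/L.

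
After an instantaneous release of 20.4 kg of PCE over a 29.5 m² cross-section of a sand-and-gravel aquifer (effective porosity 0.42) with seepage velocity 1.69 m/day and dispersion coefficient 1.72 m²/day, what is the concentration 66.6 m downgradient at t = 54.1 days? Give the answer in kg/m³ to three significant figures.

For an instantaneous plane source, C(x,t) = M/(n_e·A·√(4πDt)) · exp(−(x−vt)²/(4Dt)), with n_e·A the pore (flow) area.
Plume center vt = 1.69 × 54.1 = 91.429 m, so the well at 66.6 m is 24.829 m upgradient of the peak.
√(4πDt) = 34.20 m, giving peak height M/(n_e·A·√(4πDt)) = 20.4/(0.42 × 29.5 × 34.20) = 0.04814 kg/m³.
(x−vt)²/(4Dt) = (-24.829)²/(4 × 1.72 × 54.1) = 1.656; exp(−1.656) = 0.1909.
C = 0.04814 × 0.1909 = 0.00919 kg/m³.

0.00919 kg/m³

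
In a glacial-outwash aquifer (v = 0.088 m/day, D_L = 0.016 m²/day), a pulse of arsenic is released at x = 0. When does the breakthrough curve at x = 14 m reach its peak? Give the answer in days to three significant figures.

For the 1D instantaneous-source solution, setting ∂C/∂t = 0 at fixed x gives v²t² + 2Dt − x² = 0, so t = (√(D² + v²x²) − D)/v².
√(D² + v²x²) = √(0.016² + 0.088² × 14²) = 1.232; v² = 0.007744.
t = (1.232 − 0.016)/0.007744 = 157 days (vs. the pure-advection estimate x/v = 159 d).

157 days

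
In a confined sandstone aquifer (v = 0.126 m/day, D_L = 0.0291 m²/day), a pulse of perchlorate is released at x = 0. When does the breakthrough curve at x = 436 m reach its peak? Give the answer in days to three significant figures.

3460 days

For the 1D instantaneous-source solution, setting ∂C/∂t = 0 at fixed x gives v²t² + 2Dt − x² = 0, so t = (√(D² + v²x²) − D)/v².
√(D² + v²x²) = √(0.0291² + 0.126² × 436²) = 54.94; v² = 0.015876.
t = (54.94 − 0.0291)/0.015876 = 3460 days (vs. the pure-advection estimate x/v = 3460 d).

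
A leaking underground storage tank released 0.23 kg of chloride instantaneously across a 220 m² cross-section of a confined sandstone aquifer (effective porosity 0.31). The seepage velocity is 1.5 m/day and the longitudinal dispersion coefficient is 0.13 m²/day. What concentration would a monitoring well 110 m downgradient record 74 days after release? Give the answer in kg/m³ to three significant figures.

For an instantaneous plane source, C(x,t) = M/(n_e·A·√(4πDt)) · exp(−(x−vt)²/(4Dt)), with n_e·A the pore (flow) area.
Plume center vt = 1.5 × 74 = 111 m, so the well at 110 m is 1 m upgradient of the peak.
√(4πDt) = 10.99 m, giving peak height M/(n_e·A·√(4πDt)) = 0.23/(0.31 × 220 × 10.99) = 0.0003069 kg/m³.
(x−vt)²/(4Dt) = (-1)²/(4 × 0.13 × 74) = 0.02599; exp(−0.02599) = 0.9743.
C = 0.0003069 × 0.9743 = 0.000299 kg/m³.

0.000299 kg/m³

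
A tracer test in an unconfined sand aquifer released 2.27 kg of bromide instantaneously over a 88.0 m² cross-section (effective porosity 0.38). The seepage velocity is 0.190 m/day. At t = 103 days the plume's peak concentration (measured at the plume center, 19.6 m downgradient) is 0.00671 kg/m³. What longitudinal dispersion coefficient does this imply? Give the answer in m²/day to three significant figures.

0.0791 m²/day

At the plume center C_max = M/(n_e·A·√(4πDt)), so D = M²/(4πt·(n_e·A·C_max)²).
n_e·A·C_max = 0.38 × 88.0 × 0.00671 = 0.2244 kg/m.
D = 2.27²/(4π × 103 × 0.2244²) = 0.0791 m²/day.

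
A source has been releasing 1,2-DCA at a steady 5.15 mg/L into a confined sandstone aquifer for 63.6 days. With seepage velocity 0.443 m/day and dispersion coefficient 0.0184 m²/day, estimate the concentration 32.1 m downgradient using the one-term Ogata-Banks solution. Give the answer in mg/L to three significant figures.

For a continuous step input, C/C₀ ≈ ½·erfc((x−vt)/(2√(Dt))).
vt = 0.443 × 63.6 = 28.1748 m and 2√(Dt) = 2√(0.0184 × 63.6) = 2.164 m.
Argument (x−vt)/(2√(Dt)) = (32.1 − 28.1748)/2.164 = 1.814; ½·erfc(1.814) = 0.005153.
C = 5.15 × 0.005153 = 0.0265 mg/L.

0.0265 mg/L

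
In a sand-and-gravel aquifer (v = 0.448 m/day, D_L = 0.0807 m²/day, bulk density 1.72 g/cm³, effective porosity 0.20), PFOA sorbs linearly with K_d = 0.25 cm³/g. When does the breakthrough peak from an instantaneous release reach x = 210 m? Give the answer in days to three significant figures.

1480 days

Retardation factor R = 1 + ρ_b·K_d/n = 1 + 1.72 × 0.25/0.20 = 3.150.
Sorption retards both mechanisms: v_R = v/R = 0.1422 m/day, D_R = D/R = 0.02562 m²/day.
Peak time from v_R²t² + 2D_R t − x² = 0: t = (√(D_R² + v_R²x²) − D_R)/v_R².
√(D_R² + v_R²x²) = √(0.02562² + 0.1422² × 210²) = 29.86; v_R² = 0.02022.
t = (29.86 − 0.02562)/0.02022 = 1480 days.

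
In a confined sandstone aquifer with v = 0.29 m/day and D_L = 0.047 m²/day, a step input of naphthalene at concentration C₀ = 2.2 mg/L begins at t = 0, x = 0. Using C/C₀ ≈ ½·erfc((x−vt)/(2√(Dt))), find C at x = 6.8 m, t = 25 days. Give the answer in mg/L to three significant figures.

For a continuous step input, C/C₀ ≈ ½·erfc((x−vt)/(2√(Dt))).
vt = 0.29 × 25 = 7.25 m and 2√(Dt) = 2√(0.047 × 25) = 2.168 m.
Argument (x−vt)/(2√(Dt)) = (6.8 − 7.25)/2.168 = -0.2076; ½·erfc(-0.2076) = 0.6155.
C = 2.2 × 0.6155 = 1.35 mg/L.

1.35 mg/L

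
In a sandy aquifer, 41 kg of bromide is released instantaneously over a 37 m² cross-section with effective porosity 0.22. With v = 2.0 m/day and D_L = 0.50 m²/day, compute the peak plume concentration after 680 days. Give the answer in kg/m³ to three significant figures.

The peak of an instantaneous 1D plume sits at x = vt; there the Gaussian factor is 1 and C_max = M/(n_e·A·√(4πDt)), where n_e·A is the pore area the mass is dissolved in.
√(4πDt) = √(4π × 0.50 × 680) = 65.36 m, so C_max = 41/(0.22 × 37 × 65.36) = 0.0771 kg/m³.

0.0771 kg/m³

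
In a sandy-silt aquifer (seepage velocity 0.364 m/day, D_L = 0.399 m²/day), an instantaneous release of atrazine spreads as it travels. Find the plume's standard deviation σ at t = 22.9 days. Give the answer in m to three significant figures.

Dispersive spreading gives a Gaussian with σ² = 2Dt; advection only shifts the center.
σ = √(2 × 0.399 × 22.9) = 4.27 m.

4.27 m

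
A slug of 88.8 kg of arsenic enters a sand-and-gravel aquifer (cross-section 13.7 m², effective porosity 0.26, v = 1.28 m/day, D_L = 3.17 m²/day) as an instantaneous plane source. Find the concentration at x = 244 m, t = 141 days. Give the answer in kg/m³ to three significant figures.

0.0348 kg/m³

For an instantaneous plane source, C(x,t) = M/(n_e·A·√(4πDt)) · exp(−(x−vt)²/(4Dt)), with n_e·A the pore (flow) area.
Plume center vt = 1.28 × 141 = 180.48 m, so the well at 244 m is 63.52 m downgradient of the peak.
√(4πDt) = 74.95 m, giving peak height M/(n_e·A·√(4πDt)) = 88.8/(0.26 × 13.7 × 74.95) = 0.3326 kg/m³.
(x−vt)²/(4Dt) = (63.52)²/(4 × 3.17 × 141) = 2.257; exp(−2.257) = 0.1047.
C = 0.3326 × 0.1047 = 0.0348 kg/m³.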